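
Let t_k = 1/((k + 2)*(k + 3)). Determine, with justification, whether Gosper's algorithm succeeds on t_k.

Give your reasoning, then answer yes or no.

Yes. s_k = k/(2*(k + 2)).

Compute t_(k+1)/t_k: get (k + 2)/(k + 4).
Factor: A=k + 2; B=k + 4; C=1.
f must satisfy (k + 2)·f(k+1) − (k + 3)·f(k) = 1.
Bound: deg f ≤ 1.
Match coefficients ⇒ f(k) = k/2.
Certificate R = B(k−1)f/C = k*(k + 3)/2 gives s_k = k/(2*(k + 2)).
Δs = 1/(k**2 + 5*k + 6), as required.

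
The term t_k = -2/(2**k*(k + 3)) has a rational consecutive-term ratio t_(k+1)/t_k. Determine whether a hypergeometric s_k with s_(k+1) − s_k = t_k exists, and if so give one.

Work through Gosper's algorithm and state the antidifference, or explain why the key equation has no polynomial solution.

Ratio r(k) = (k + 3)/(2*(k + 4)).
So A=k/2 + 3/2 and B=k + 4, with C=1.
f must satisfy (k/2 + 3/2)·f(k+1) − (k + 3)·f(k) = 1.
Bound: deg f ≤ -1.
Negative degree bound (-1): no f exists, t_k not Gosper-summable.

no hypergeometric antidifference exists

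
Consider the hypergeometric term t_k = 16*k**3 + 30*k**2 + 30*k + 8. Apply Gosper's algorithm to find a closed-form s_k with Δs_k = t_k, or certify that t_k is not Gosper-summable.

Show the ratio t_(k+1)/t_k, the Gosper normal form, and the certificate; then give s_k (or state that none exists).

s_k = 2*k*(2*k**3 + k**2 + 2*k - 1)

r(k) = (8*k**3 + 39*k**2 + 69*k + 42)/(8*k**3 + 15*k**2 + 15*k + 4) after simplifying.
Gosper form: A/B · C(k+1)/C(k) with A=1, B=1, C=k**3 + 15*k**2/8 + 15*k/8 + 1/2.
Need (1)·f(k+1) − (1)·f(k) = k**3 + 15*k**2/8 + 15*k/8 + 1/2.
d = 4 from the (0,0,3) case.
Solving with deg f ≤ 4: f(k) = k*(2*k**3 + k**2 + 2*k - 1)/8.
So s_k = (B(k−1)f/C)·t_k = (k*(2*k**3 + k**2 + 2*k - 1)/(8*k**3 + 15*k**2 + 15*k + 4))·t_k = 2*k*(2*k**3 + k**2 + 2*k - 1).
Check: Δs_k = 16*k**3 + 30*k**2 + 30*k + 8. ✓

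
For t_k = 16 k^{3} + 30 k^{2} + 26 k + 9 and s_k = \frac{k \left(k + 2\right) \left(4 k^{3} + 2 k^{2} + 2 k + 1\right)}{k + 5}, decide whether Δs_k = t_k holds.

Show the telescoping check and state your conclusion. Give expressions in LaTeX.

Invalid: residual \frac{9 \left(- 4 k^{4} - 36 k^{3} - 58 k^{2} - 46 k - 15\right)}{k^{2} + 11 k + 30} ≠ 0.

s_(k+1) = (k + 1)*(k + 3)*(2*k + 4*(k + 1)**3 + 2*(k + 1)**2 + 3)/(k + 6)
s_(k+1) − s_k = (16*k**5 + 170*k**4 + 512*k**3 + 673*k**2 + 465*k + 135)/(k**2 + 11*k + 30)
(s_(k+1) − s_k) − t_k = 9*(-4*k**4 - 36*k**3 - 58*k**2 - 46*k - 15)/(k**2 + 11*k + 30)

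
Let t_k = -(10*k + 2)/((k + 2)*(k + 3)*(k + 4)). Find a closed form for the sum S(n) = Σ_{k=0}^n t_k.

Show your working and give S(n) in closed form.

S(n) = (-11*n**2 - 17*n - 6)/(6*(n**2 + 7*n + 12))

The ratio is (k + 2)*(5*k + 6)/((k + 5)*(5*k + 1)).
Take A(k)=k + 2, B(k)=k + 5, C(k)=k + 1/5.
Key eq: (k + 2)·f(k+1) = (k + 4)·f(k) + (k + 1/5).
deg f ≤ 2 (via 1,1,1).
Coefficient equations give f(k) = k*(11*k - 5)/60.
R(k) = B(k−1)·f(k)/C(k) = k*(k + 4)*(11*k - 5)/(12*(5*k + 1)); s_k = R·t_k = -k*(11*k - 5)/(6*(k + 2)*(k + 3)).
Δs = 2*(-5*k - 1)/(k**3 + 9*k**2 + 26*k + 24), as required.
Telescope: S(n) = s_(n+1) − s_(0) = (-11*n**2 - 17*n - 6)/(6*(n**2 + 7*n + 12)) − (0) = (-11*n**2 - 17*n - 6)/(6*(n**2 + 7*n + 12)).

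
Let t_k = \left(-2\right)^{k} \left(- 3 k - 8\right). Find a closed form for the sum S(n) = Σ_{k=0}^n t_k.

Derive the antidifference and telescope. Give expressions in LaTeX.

Compute t_(k+1)/t_k: get 2*(-3*k - 11)/(3*k + 8).
So A=-2 and B=1, with C=k + 8/3.
Solve (-2)·f(k+1) − (1)·f(k) = k + 8/3.
d = 1 from the (0,0,1) case.
Solve for f: f(k) = -(k + 2)/3 (degree 1 ≤ 1).
R(k) = B(k−1)·f(k)/C(k) = -(k + 2)/(3*k + 8); s_k = R·t_k = (-2)**k*(k + 2).
s_(k+1) − s_k = (-2)**k*(-3*k - 8) = t_k.
s_(n+1) = (-2)**(n + 1)*(n + 3) and s_(0) = 2, so S(n) = -2*(-2)**n*n - 6*(-2)**n - 2.

S(n) = - 2 \left(-2\right)^{n} n - 6 \left(-2\right)^{n} - 2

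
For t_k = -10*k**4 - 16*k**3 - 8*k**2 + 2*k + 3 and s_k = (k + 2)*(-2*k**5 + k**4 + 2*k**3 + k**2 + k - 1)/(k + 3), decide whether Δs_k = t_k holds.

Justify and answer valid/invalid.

s_(k+1) = (k + 3)*(k - 2*(k + 1)**5 + (k + 1)**4 + 2*(k + 1)**3 + (k + 1)**2)/(k + 4)
s_(k+1) − s_k = (-10*k**6 - 78*k**5 - 193*k**4 - 188*k**3 - 56*k**2 + 37*k + 26)/(k**2 + 7*k + 12)
(s_(k+1) − s_k) − t_k = (8*k**5 + 47*k**4 + 58*k**3 + 23*k**2 - 8*k - 10)/(k**2 + 7*k + 12)

Invalid: residual (8*k**5 + 47*k**4 + 58*k**3 + 23*k**2 - 8*k - 10)/(k**2 + 7*k + 12) ≠ 0.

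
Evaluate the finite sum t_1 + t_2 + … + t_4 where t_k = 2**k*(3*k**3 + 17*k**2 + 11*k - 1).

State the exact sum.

Ratio r(k) = 2*(3*k**3 + 26*k**2 + 54*k + 30)/(3*k**3 + 17*k**2 + 11*k - 1).
Gosper form: A/B · C(k+1)/C(k) with A=2, B=1, C=k**3 + 17*k**2/3 + 11*k/3 - 1/3.
Need (2)·f(k+1) − (1)·f(k) = k**3 + 17*k**2/3 + 11*k/3 - 1/3.
Degrees (0,0,3) ⇒ d ≤ 3.
Coefficient equations give f(k) = (k - 1)*(k + 1)*(3*k - 1)/3.
So s_k = (B(k−1)f/C)·t_k = ((k - 1)*(k + 1)*(3*k - 1)/(3*k**3 + 17*k**2 + 11*k - 1))·t_k = 2**k*(3*k**3 - k**2 - 3*k + 1).
Check: Δs_k = 2**k*(3*k**3 + 17*k**2 + 11*k - 1). ✓
Telescoping: Σ = s_(5) − s_(1) = 10752 − (0) = 10752.

Σ = 10752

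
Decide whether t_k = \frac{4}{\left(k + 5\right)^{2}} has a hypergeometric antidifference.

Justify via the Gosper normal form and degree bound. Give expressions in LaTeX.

No; the coefficient equations for f are inconsistent.

The ratio is (k + 5)**2/(k + 6)**2.
So A=k**2 + 10*k + 25 and B=k**2 + 12*k + 36, with C=1.
Solve (k**2 + 10*k + 25)·f(k+1) − (k**2 + 10*k + 25)·f(k) = 1.
Bound: deg f ≤ 0.
Put f(k) = c0: A·f(k+1) − B(k−1)·f(k) − C = -1; need -1 = 0 — inconsistent ⇒ no f, not summable.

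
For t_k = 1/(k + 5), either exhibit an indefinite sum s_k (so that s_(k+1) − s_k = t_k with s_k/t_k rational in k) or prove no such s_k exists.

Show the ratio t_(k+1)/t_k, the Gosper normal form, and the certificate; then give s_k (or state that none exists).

r(k) = (k + 5)/(k + 6) after simplifying.
Take A(k)=k + 5, B(k)=k + 6, C(k)=1.
Solve (k + 5)·f(k+1) − (k + 5)·f(k) = 1.
From deg A=1, deg B=1, deg C=0: d=0.
Write f(k) = c0. Then LHS − RHS = -1, requiring -1 = 0: contradictory. No certificate.

no hypergeometric antidifference exists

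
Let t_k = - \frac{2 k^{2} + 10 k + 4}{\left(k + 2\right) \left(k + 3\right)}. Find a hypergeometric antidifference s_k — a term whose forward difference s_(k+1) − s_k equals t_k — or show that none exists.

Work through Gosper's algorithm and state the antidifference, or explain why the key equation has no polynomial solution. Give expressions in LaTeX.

Ratio r(k) = (k + 2)*(5*k + (k + 1)**2 + 7)/((k + 4)*(k**2 + 5*k + 2)).
A = k + 2, B = k + 4, C = k**2 + 5*k + 2.
Set up (k + 2)·f(k+1) − (k + 3)·f(k) − (k**2 + 5*k + 2) = 0.
Bound: deg f ≤ 2.
Solving with deg f ≤ 2: f(k) = k**2.
So s_k = (B(k−1)f/C)·t_k = (k**2*(k + 3)/(k**2 + 5*k + 2))·t_k = -2*k**2/(k + 2).
Check: Δs_k = 2*(-k**2 - 5*k - 2)/(k**2 + 5*k + 6). ✓

s_k = - \frac{2 k^{2}}{k + 2}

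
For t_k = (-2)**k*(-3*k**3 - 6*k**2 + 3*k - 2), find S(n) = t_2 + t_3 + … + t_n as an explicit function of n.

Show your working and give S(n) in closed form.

Ratio r(k) = 2*(-3*k**3 - 15*k**2 - 18*k - 8)/(3*k**3 + 6*k**2 - 3*k + 2).
A = -2, B = 1, C = k**3 + 2*k**2 - k + 2/3.
Solve (-2)·f(k+1) − (1)·f(k) = k**3 + 2*k**2 - k + 2/3.
Degrees (0,0,3) ⇒ d ≤ 3.
Coefficient equations give f(k) = -(k - 1)**2*(k + 2)/3.
So s_k = (B(k−1)f/C)·t_k = (-(k - 1)**2*(k + 2)/(3*k**3 + 6*k**2 - 3*k + 2))·t_k = (-2)**k*(k**3 - 3*k + 2).
s_(k+1) − s_k = (-2)**k*(-k**3 + 9*k - 2*(k + 1)**3) = t_k.
Evaluate: s_(n+1) = (-2)**(n + 1)*n**2*(n + 3); subtract s_(2) = 16 ⇒ S(n) = -2*(-2)**n*n**3 - 6*(-2)**n*n**2 - 16.

S(n) = -2*(-2)**n*n**3 - 6*(-2)**n*n**2 - 16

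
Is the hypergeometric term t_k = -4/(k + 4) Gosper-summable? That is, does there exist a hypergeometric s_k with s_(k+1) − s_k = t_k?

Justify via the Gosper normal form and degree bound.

t_(k+1)/t_k = (k + 4)/(k + 5).
Normal form (A,B,C) = (k + 4, k + 5, 1).
f must satisfy (k + 4)·f(k+1) − (k + 4)·f(k) = 1.
Degrees (1,1,0) ⇒ d ≤ 0.
Put f(k) = c0: A·f(k+1) − B(k−1)·f(k) − C = -1; need -1 = 0 — inconsistent ⇒ no f, not summable.

No; the coefficient equations for f are inconsistent.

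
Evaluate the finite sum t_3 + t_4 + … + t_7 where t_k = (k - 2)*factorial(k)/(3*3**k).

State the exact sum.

r(k) = (k**2 - 1)/(3*(k - 2)) after simplifying.
Factor: A=k/3 + 1/3; B=1; C=k - 2.
Set up (k/3 + 1/3)·f(k+1) − (1)·f(k) − (k - 2) = 0.
Degrees (1,0,1) ⇒ d ≤ 0.
Solve for f: f(k) = 3 (degree 0 ≤ 0).
Certificate R = B(k−1)f/C = 3/(k - 2) gives s_k = factorial(k)/3**k.
Δs = (k - 2)*factorial(k)/(3*3**k), as required.
Evaluate s at k=8 and k=3: 4480/729 and 2/9; difference 4318/729.

Σ = 4318/729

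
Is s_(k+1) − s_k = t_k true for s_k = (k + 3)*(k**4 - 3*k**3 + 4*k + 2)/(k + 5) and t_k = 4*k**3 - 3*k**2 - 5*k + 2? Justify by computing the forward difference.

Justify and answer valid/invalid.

Invalid: residual 2*(-3*k**4 - 20*k**3 + 20*k**2 + 27*k - 8)/(k**2 + 11*k + 30) ≠ 0.

s_(k+1) = (k**5 + 5*k**4 + k**3 - 13*k**2 + 16)/(k + 6)
s_(k+1) − s_k = (4*k**5 + 35*k**4 + 42*k**3 - 103*k**2 - 74*k + 44)/(k**2 + 11*k + 30)
(s_(k+1) − s_k) − t_k = 2*(-3*k**4 - 20*k**3 + 20*k**2 + 27*k - 8)/(k**2 + 11*k + 30)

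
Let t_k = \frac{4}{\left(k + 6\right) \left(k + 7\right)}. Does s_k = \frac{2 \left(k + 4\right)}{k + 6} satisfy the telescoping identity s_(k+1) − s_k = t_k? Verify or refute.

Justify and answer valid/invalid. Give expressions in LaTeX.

s_(k+1) = 2*(k + 5)/(k + 7)
s_(k+1) − s_k = 4/(k**2 + 13*k + 42)
(s_(k+1) − s_k) − t_k = 0

valid (s_(k+1) − s_k reduces to t_k)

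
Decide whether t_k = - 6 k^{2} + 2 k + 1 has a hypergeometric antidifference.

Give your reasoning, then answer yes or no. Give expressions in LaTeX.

Yes. s_k = k \left(- 2 k^{2} + 4 k - 1\right).

Ratio r(k) = (6*k**2 + 10*k + 3)/(6*k**2 - 2*k - 1).
So A=1 and B=1, with C=k**2 - k/3 - 1/6.
Need (1)·f(k+1) − (1)·f(k) = k**2 - k/3 - 1/6.
From deg A=0, deg B=0, deg C=2: d=3.
Solving with deg f ≤ 3: f(k) = k*(2*k**2 - 4*k + 1)/6.
Then R = B(k−1)f/C = k*(2*k**2 - 4*k + 1)/(6*k**2 - 2*k - 1), so s_k = R(k)·t_k = k*(-2*k**2 + 4*k - 1).
s_(k+1) − s_k = -6*k**2 + 2*k + 1 = t_k.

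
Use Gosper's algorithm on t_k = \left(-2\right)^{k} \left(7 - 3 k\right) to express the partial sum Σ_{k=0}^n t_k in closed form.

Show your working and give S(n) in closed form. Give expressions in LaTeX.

S(n) = \left(-2\right)^{n + 1} n + \left(-2\right)^{n + 2} + 3

t_(k+1)/t_k = 2*(4 - 3*k)/(3*k - 7).
So A=-2 and B=1, with C=k - 7/3.
Need (-2)·f(k+1) − (1)·f(k) = k - 7/3.
Degrees (0,0,1) ⇒ d ≤ 1.
Match coefficients ⇒ f(k) = -(k - 3)/3.
So s_k = (B(k−1)f/C)·t_k = (-(k - 3)/(3*k - 7))·t_k = (-2)**k*(k - 3).
Check: Δs_k = (-2)**k*(7 - 3*k). ✓
s_(n+1) = (-2)**(n + 1)*(n - 2) and s_(0) = -3, so S(n) = (-2)**(n + 1)*n + (-2)**(n + 2) + 3.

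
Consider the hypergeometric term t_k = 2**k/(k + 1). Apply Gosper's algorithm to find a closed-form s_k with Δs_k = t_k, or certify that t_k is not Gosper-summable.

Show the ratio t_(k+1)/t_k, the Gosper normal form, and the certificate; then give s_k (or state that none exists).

r(k) = 2*(k + 1)/(k + 2) after simplifying.
Take A(k)=2*k + 2, B(k)=k + 2, C(k)=1.
Set up (2*k + 2)·f(k+1) − (k + 1)·f(k) − (1) = 0.
From deg A=1, deg B=1, deg C=0: d=-1.
Bound -1 < 0, so the key equation has no polynomial solution.

none (Gosper's algorithm certifies no s_k)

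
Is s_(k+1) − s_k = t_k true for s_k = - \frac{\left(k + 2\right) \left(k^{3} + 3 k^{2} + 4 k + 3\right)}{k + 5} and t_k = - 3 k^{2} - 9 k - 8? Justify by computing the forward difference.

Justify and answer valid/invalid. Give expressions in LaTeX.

s_(k+1) = (-k**4 - 9*k**3 - 31*k**2 - 50*k - 33)/(k + 6)
s_(k+1) − s_k = (-3*k**4 - 36*k**3 - 134*k**2 - 211*k - 129)/(k**2 + 11*k + 30)
(s_(k+1) − s_k) − t_k = 3*(2*k**3 + 21*k**2 + 49*k + 37)/(k**2 + 11*k + 30)

Invalid: residual \frac{3 \left(2 k^{3} + 21 k^{2} + 49 k + 37\right)}{k^{2} + 11 k + 30} ≠ 0.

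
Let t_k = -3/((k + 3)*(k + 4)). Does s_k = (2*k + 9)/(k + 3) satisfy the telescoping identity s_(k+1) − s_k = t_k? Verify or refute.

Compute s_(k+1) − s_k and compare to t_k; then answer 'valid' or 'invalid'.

s_(k+1) = (2*k + 11)/(k + 4)
s_(k+1) − s_k = -3/(k**2 + 7*k + 12)
(s_(k+1) − s_k) − t_k = 0

valid (s_(k+1) − s_k reduces to t_k)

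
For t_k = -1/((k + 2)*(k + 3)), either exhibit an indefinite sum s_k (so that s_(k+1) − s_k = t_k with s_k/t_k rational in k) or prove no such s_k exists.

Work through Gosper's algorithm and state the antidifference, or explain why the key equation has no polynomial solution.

s_k = -k/(2*k + 4)

t_(k+1)/t_k = (k + 2)/(k + 4).
Factor: A=k + 2; B=k + 4; C=1.
Solve (k + 2)·f(k+1) − (k + 3)·f(k) = 1.
From deg A=1, deg B=1, deg C=0: d=1.
Solve for f: f(k) = k/2 (degree 1 ≤ 1).
Then R = B(k−1)f/C = k*(k + 3)/2, so s_k = R(k)·t_k = -k/(2*k + 4).
s_(k+1) − s_k = -1/(k**2 + 5*k + 6) = t_k.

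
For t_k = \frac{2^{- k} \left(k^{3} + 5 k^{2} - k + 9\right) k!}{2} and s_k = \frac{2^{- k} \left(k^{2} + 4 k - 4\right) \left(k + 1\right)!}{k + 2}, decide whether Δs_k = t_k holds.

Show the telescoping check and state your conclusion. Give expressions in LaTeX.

Invalid: residual - \frac{2^{- k} \left(k^{4} + 7 k^{3} + 7 k^{2} - k + 26\right) k!}{2 \left(k + 2\right) \left(k + 3\right)} ≠ 0.

s_(k+1) = (k**2 + 6*k + 1)*factorial(k + 2)/(2*2**k*(k + 3))
s_(k+1) − s_k = (k**4 + 8*k**3 + 15*k**2 + 12*k + 28)*factorial(k + 1)/(2*2**k*(k + 2)*(k + 3))
(s_(k+1) − s_k) − t_k = -(k**4 + 7*k**3 + 7*k**2 - k + 26)*factorial(k)/(2*2**k*(k + 2)*(k + 3))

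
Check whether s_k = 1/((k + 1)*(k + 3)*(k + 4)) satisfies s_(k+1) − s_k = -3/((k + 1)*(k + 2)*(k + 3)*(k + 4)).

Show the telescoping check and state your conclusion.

s_(k+1) = 1/((k + 2)*(k + 4)*(k + 5))
s_(k+1) − s_k = ((k + 1)*(k + 3) - (k + 2)*(k + 5))/((k + 1)*(k + 2)*(k + 3)*(k + 4)*(k + 5))
(s_(k+1) − s_k) − t_k = 8/(k**5 + 15*k**4 + 85*k**3 + 225*k**2 + 274*k + 120)

Invalid: residual 8/(k**5 + 15*k**4 + 85*k**3 + 225*k**2 + 274*k + 120) ≠ 0.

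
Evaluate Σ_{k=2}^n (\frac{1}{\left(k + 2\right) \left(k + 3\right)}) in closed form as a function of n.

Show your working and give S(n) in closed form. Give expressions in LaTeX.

Compute t_(k+1)/t_k: get (k + 2)/(k + 4).
Factor: A=k + 2; B=k + 4; C=1.
Key eq: (k + 2)·f(k+1) = (k + 3)·f(k) + (1).
Bound: deg f ≤ 1.
Solving with deg f ≤ 1: f(k) = k/2.
So s_k = (B(k−1)f/C)·t_k = (k*(k + 3)/2)·t_k = k/(2*(k + 2)).
Δs = 1/(k**2 + 5*k + 6), as required.
Σ_(k=2)^n t_k = s_(n+1) − s_(2) = ((n + 1)/(2*(n + 3))) − (1/4), i.e. (n - 1)/(4*(n + 3)).

S(n) = \frac{n - 1}{4 \left(n + 3\right)}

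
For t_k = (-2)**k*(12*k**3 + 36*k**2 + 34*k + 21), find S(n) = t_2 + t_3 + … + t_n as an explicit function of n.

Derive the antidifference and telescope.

S(n) = 8*(-2)**n*n**3 + 32*(-2)**n*n**2 + 36*(-2)**n*n + 18*(-2)**n + 188

Ratio r(k) = 2*(-12*k**3 - 72*k**2 - 142*k - 103)/(12*k**3 + 36*k**2 + 34*k + 21).
So A=-2 and B=1, with C=k**3 + 3*k**2 + 17*k/6 + 7/4.
f must satisfy (-2)·f(k+1) − (1)·f(k) = k**3 + 3*k**2 + 17*k/6 + 7/4.
Bound: deg f ≤ 3.
A polynomial solution: f(k) = -(4*k**3 + 4*k**2 - 2*k + 3)/12.
Certificate R = B(k−1)f/C = -(4*k**3 + 4*k**2 - 2*k + 3)/(12*k**3 + 36*k**2 + 34*k + 21) gives s_k = (-2)**k*(-4*k**3 - 4*k**2 + 2*k - 3).
Check: Δs_k = (-2)**k*(12*k**3 + 36*k**2 + 34*k + 21). ✓
s_(n+1) = 2*(-2)**n*(4*n**3 + 16*n**2 + 18*n + 9) and s_(2) = -188, so S(n) = 8*(-2)**n*n**3 + 32*(-2)**n*n**2 + 36*(-2)**n*n + 18*(-2)**n + 188.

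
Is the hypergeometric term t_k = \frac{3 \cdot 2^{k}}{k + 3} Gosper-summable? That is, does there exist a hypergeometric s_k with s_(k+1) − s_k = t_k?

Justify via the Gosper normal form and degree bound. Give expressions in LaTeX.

r(k) = 2*(k + 3)/(k + 4) after simplifying.
Gosper form: A/B · C(k+1)/C(k) with A=2*k + 6, B=k + 4, C=1.
Key eq: (2*k + 6)·f(k+1) = (k + 3)·f(k) + (1).
Bound: deg f ≤ -1.
d = -1 < 0 ⇒ no nonzero polynomial f; not summable.

No — key equation has no polynomial f.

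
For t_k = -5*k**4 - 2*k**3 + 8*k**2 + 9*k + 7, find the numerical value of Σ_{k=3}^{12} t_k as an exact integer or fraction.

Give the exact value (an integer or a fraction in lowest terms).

Σ = -309710

r(k) = (5*k**4 + 22*k**3 + 28*k**2 + k - 17)/(5*k**4 + 2*k**3 - 8*k**2 - 9*k - 7) after simplifying.
Take A(k)=1, B(k)=1, C(k)=k**4 + 2*k**3/5 - 8*k**2/5 - 9*k/5 - 7/5.
Solve (1)·f(k+1) − (1)·f(k) = k**4 + 2*k**3/5 - 8*k**2/5 - 9*k/5 - 7/5.
d = 5 from the (0,0,4) case.
Match coefficients ⇒ f(k) = k*(k**4 - 2*k**3 - 2*k**2 - 4)/5.
Then R = B(k−1)f/C = k*(k**4 - 2*k**3 - 2*k**2 - 4)/(5*k**4 + 2*k**3 - 8*k**2 - 9*k - 7), so s_k = R(k)·t_k = k*(-k**4 + 2*k**3 + 2*k**2 + 4).
Check: Δs_k = -5*k**4 - 2*k**3 + 8*k**2 + 9*k + 7. ✓
Σ_(k=3)^(12) t_k = s_(13) − s_(3) = -309725 − (-15) = -309710.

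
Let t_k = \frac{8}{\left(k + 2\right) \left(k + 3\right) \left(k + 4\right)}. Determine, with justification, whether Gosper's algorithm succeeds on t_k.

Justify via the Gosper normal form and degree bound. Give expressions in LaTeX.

Yes. s_k = \frac{2 k \left(k + 5\right)}{3 \left(k + 2\right) \left(k + 3\right)}.

r(k) = (k + 2)/(k + 5) after simplifying.
Take A(k)=k + 2, B(k)=k + 5, C(k)=1.
Need (k + 2)·f(k+1) − (k + 4)·f(k) = 1.
From deg A=1, deg B=1, deg C=0: d=2.
A polynomial solution: f(k) = k*(k + 5)/12.
R(k) = B(k−1)·f(k)/C(k) = k*(k + 4)*(k + 5)/12; s_k = R·t_k = 2*k*(k + 5)/(3*(k + 2)*(k + 3)).
Verify: 8/(k**3 + 9*k**2 + 26*k + 24) matches t_k.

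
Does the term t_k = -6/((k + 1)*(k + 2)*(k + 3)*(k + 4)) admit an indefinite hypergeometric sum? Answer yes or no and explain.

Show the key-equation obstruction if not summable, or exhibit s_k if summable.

r(k) = (k + 1)/(k + 5) after simplifying.
Gosper form: A/B · C(k+1)/C(k) with A=k + 1, B=k + 5, C=1.
Solve (k + 1)·f(k+1) − (k + 4)·f(k) = 1.
Bound: deg f ≤ 3.
Solving with deg f ≤ 3: f(k) = k*(k**2 + 6*k + 11)/18.
Certificate R = B(k−1)f/C = k*(k + 4)*(k**2 + 6*k + 11)/18 gives s_k = k*(-k**2 - 6*k - 11)/(3*(k + 1)*(k + 2)*(k + 3)).
s_(k+1) − s_k = -6/(k**4 + 10*k**3 + 35*k**2 + 50*k + 24) = t_k.

Yes. s_k = k*(-k**2 - 6*k - 11)/(3*(k + 1)*(k + 2)*(k + 3)).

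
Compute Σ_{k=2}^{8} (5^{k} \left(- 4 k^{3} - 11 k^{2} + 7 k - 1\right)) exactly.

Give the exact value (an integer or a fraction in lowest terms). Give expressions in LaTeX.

Σ = -1220703075

r(k) = 5*(4*k**3 + 23*k**2 + 27*k + 9)/(4*k**3 + 11*k**2 - 7*k + 1) after simplifying.
Take A(k)=5, B(k)=1, C(k)=k**3 + 11*k**2/4 - 7*k/4 + 1/4.
f must satisfy (5)·f(k+1) − (1)·f(k) = k**3 + 11*k**2/4 - 7*k/4 + 1/4.
From deg A=0, deg B=0, deg C=3: d=3.
Match coefficients ⇒ f(k) = (k**3 - k**2 - 3*k + 4)/4.
Certificate R = B(k−1)f/C = (k**3 - k**2 - 3*k + 4)/((4*k - 1)*(k**2 + 3*k - 1)) gives s_k = 5**k*(-k**3 + k**2 + 3*k - 4).
Check: Δs_k = 5**k*(-4*k**3 - 11*k**2 + 7*k - 1). ✓
Telescoping: Σ = s_(9) − s_(2) = -1220703125 − (-50) = -1220703075.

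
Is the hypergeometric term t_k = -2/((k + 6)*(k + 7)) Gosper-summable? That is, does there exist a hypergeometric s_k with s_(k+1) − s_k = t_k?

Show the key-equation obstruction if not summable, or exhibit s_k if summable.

Compute t_(k+1)/t_k: get (k + 6)/(k + 8).
Take A(k)=k + 6, B(k)=k + 8, C(k)=1.
Need (k + 6)·f(k+1) − (k + 7)·f(k) = 1.
Degrees (1,1,0) ⇒ d ≤ 1.
Coefficient equations give f(k) = k/6.
So s_k = (B(k−1)f/C)·t_k = (k*(k + 7)/6)·t_k = -k/(3*k + 18).
Verify: -2/(k**2 + 13*k + 42) matches t_k.

Yes. s_k = -k/(3*k + 18).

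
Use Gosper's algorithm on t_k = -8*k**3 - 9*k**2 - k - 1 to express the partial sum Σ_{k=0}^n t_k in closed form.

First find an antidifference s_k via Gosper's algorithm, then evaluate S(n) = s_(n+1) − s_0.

r(k) = (8*k**3 + 33*k**2 + 43*k + 19)/(8*k**3 + 9*k**2 + k + 1) after simplifying.
Factor: A=1; B=1; C=k**3 + 9*k**2/8 + k/8 + 1/8.
Key eq: (1)·f(k+1) = (1)·f(k) + (k**3 + 9*k**2/8 + k/8 + 1/8).
Bound: deg f ≤ 4.
Solving with deg f ≤ 4: f(k) = k*(2*k**3 - k**2 - 2*k + 2)/8.
R(k) = B(k−1)·f(k)/C(k) = k*(2*k**3 - k**2 - 2*k + 2)/(8*k**3 + 9*k**2 + k + 1); s_k = R·t_k = k*(-2*k**3 + k**2 + 2*k - 2).
Check: Δs_k = -8*k**3 - 9*k**2 - k - 1. ✓
Σ_(k=0)^n t_k = s_(n+1) − s_(0) = (-2*n**4 - 7*n**3 - 7*n**2 - 3*n - 1) − (0), i.e. -2*n**4 - 7*n**3 - 7*n**2 - 3*n - 1.

S(n) = -2*n**4 - 7*n**3 - 7*n**2 - 3*n - 1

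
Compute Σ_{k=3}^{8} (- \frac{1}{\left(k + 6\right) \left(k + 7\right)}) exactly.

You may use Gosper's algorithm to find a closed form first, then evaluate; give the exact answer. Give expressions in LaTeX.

Σ = -2/45

Step 1: r(k) = (k + 6)/(k + 8).
Take A(k)=k + 6, B(k)=k + 8, C(k)=1.
f must satisfy (k + 6)·f(k+1) − (k + 7)·f(k) = 1.
d = 1 from the (1,1,0) case.
Coefficient equations give f(k) = k/6.
Get s_k = R·t_k = -k/(6*k + 36) with R(k) = B(k−1)f(k)/C(k) = k*(k + 7)/6.
Verify: -1/(k**2 + 13*k + 42) matches t_k.
Σ_(k=3)^(8) t_k = s_(9) − s_(3) = -1/10 − (-1/18) = -2/45.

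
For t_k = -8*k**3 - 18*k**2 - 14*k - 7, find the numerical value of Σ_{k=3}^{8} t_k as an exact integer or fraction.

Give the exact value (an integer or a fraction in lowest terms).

t_(k+1)/t_k = (8*k**3 + 42*k**2 + 74*k + 47)/(8*k**3 + 18*k**2 + 14*k + 7).
Normal form (A,B,C) = (1, 1, k**3 + 9*k**2/4 + 7*k/4 + 7/8).
f must satisfy (1)·f(k+1) − (1)·f(k) = k**3 + 9*k**2/4 + 7*k/4 + 7/8.
Degrees (0,0,3) ⇒ d ≤ 4.
Match coefficients ⇒ f(k) = k*(2*k**3 + 2*k**2 + 3)/8.
So s_k = (B(k−1)f/C)·t_k = (k*(2*k**3 + 2*k**2 + 3)/(8*k**3 + 18*k**2 + 14*k + 7))·t_k = k*(-2*k**3 - 2*k**2 - 3).
s_(k+1) − s_k = -8*k**3 - 18*k**2 - 14*k - 7 = t_k.
Telescoping: Σ = s_(9) − s_(3) = -14607 − (-225) = -14382.

Σ = -14382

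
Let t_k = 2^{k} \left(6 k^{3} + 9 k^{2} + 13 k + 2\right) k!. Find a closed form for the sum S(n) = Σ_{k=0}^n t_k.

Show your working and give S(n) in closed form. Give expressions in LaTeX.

S(n) = 6 \cdot 2^{n} n^{3} n! + 12 \cdot 2^{n} n^{2} n! + 10 \cdot 2^{n} n n! + 4 \cdot 2^{n} n! - 2

Compute t_(k+1)/t_k: get 2*(6*k**4 + 33*k**3 + 76*k**2 + 79*k + 30)/(6*k**3 + 9*k**2 + 13*k + 2).
Factor: A=2*k + 2; B=1; C=k**3 + 3*k**2/2 + 13*k/6 + 1/3.
Need (2*k + 2)·f(k+1) − (1)·f(k) = k**3 + 3*k**2/2 + 13*k/6 + 1/3.
deg f ≤ 2 (via 1,0,3).
Match coefficients ⇒ f(k) = (3*k**2 - 3*k + 2)/6.
Get s_k = R·t_k = 2**k*(3*k**2 - 3*k + 2)*factorial(k) with R(k) = B(k−1)f(k)/C(k) = (3*k**2 - 3*k + 2)/(6*k**3 + 9*k**2 + 13*k + 2).
s_(k+1) − s_k = 2**k*(6*k**3 + 9*k**2 + 13*k + 2)*factorial(k) = t_k.
s_(n+1) = 2**(n + 1)*(3*n**2 + 3*n + 2)*factorial(n + 1) and s_(0) = 2, so S(n) = 6*2**n*n**3*factorial(n) + 12*2**n*n**2*factorial(n) + 10*2**n*n*factorial(n) + 4*2**n*factorial(n) - 2.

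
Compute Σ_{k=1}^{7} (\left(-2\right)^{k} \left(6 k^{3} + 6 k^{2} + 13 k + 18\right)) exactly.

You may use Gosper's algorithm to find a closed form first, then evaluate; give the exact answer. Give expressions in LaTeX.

Σ = -236558

Step 1: r(k) = 2*(-6*k**3 - 24*k**2 - 43*k - 43)/(6*k**3 + 6*k**2 + 13*k + 18).
Normal form (A,B,C) = (-2, 1, k**3 + k**2 + 13*k/6 + 3).
Set up (-2)·f(k+1) − (1)·f(k) − (k**3 + k**2 + 13*k/6 + 3) = 0.
From deg A=0, deg B=0, deg C=3: d=3.
Solving with deg f ≤ 3: f(k) = -(2*k**3 - 2*k**2 + 3*k + 4)/6.
Certificate R = B(k−1)f/C = -(2*k**3 - 2*k**2 + 3*k + 4)/(6*k**3 + 6*k**2 + 13*k + 18) gives s_k = (-2)**k*(-2*k**3 + 2*k**2 - 3*k - 4).
Δs = (-2)**k*(6*k**3 + 6*k**2 + 13*k + 18), as required.
Sum = s_(8) − s_(1); s_(8) = -236544, s_(1) = 14 ⇒ -236558.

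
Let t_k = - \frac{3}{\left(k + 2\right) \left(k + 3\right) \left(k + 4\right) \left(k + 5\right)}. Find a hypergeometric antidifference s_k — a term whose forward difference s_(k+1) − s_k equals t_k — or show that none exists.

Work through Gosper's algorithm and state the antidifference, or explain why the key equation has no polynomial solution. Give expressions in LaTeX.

Compute t_(k+1)/t_k: get (k + 2)/(k + 6).
Normal form (A,B,C) = (k + 2, k + 6, 1).
Solve (k + 2)·f(k+1) − (k + 5)·f(k) = 1.
d = 3 from the (1,1,0) case.
Match coefficients ⇒ f(k) = k*(k**2 + 9*k + 26)/72.
R(k) = B(k−1)·f(k)/C(k) = k*(k + 5)*(k**2 + 9*k + 26)/72; s_k = R·t_k = k*(-k**2 - 9*k - 26)/(24*(k + 2)*(k + 3)*(k + 4)).
Check: Δs_k = -3/(k**4 + 14*k**3 + 71*k**2 + 154*k + 120). ✓

s_k = \frac{k \left(- k^{2} - 9 k - 26\right)}{24 \left(k + 2\right) \left(k + 3\right) \left(k + 4\right)}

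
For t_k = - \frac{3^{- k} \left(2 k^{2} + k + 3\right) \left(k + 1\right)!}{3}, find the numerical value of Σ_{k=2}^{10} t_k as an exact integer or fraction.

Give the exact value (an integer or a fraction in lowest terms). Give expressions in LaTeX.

Ratio r(k) = (k + 2)*(k + 2*(k + 1)**2 + 4)/(3*(2*k**2 + k + 3)).
Factor: A=k/3 + 2/3; B=1; C=k**2 + k/2 + 3/2.
Set up (k/3 + 2/3)·f(k+1) − (1)·f(k) − (k**2 + k/2 + 3/2) = 0.
d = 1 from the (1,0,2) case.
Solving with deg f ≤ 1: f(k) = 3*(2*k + 1)/2.
Certificate R = B(k−1)f/C = 3*(2*k + 1)/(2*k**2 + k + 3) gives s_k = -(2*k + 1)*factorial(k + 1)/3**k.
s_(k+1) − s_k = -(2*k**2 + k + 3)*factorial(k + 1)/(3*3**k) = t_k.
Evaluate s at k=11 and k=2: -45337600/729 and -10/3; difference -45335170/729.

Σ = -45335170/729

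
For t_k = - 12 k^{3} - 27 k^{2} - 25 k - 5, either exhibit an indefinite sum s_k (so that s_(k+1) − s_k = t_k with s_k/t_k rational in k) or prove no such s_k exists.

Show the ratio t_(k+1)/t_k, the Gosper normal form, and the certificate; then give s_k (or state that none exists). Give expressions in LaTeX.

Step 1: r(k) = (12*k**3 + 63*k**2 + 115*k + 69)/(12*k**3 + 27*k**2 + 25*k + 5).
Take A(k)=1, B(k)=1, C(k)=k**3 + 9*k**2/4 + 25*k/12 + 5/12.
Set up (1)·f(k+1) − (1)·f(k) − (k**3 + 9*k**2/4 + 25*k/12 + 5/12) = 0.
From deg A=0, deg B=0, deg C=3: d=4.
Solve for f: f(k) = k*(3*k**3 + 3*k**2 + 2*k - 3)/12 (degree 4 ≤ 4).
Certificate R = B(k−1)f/C = k*(3*k**3 + 3*k**2 + 2*k - 3)/(12*k**3 + 27*k**2 + 25*k + 5) gives s_k = k*(-3*k**3 - 3*k**2 - 2*k + 3).
Verify: -12*k**3 - 27*k**2 - 25*k - 5 matches t_k.

s_k = k \left(- 3 k^{3} - 3 k^{2} - 2 k + 3\right)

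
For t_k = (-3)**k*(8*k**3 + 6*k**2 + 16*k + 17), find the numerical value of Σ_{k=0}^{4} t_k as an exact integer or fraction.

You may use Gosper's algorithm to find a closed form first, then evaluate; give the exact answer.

Σ = 47873

t_(k+1)/t_k = 3*(-8*k**3 - 30*k**2 - 52*k - 47)/(8*k**3 + 6*k**2 + 16*k + 17).
Gosper form: A/B · C(k+1)/C(k) with A=-3, B=1, C=k**3 + 3*k**2/4 + 2*k + 17/8.
Solve (-3)·f(k+1) − (1)·f(k) = k**3 + 3*k**2/4 + 2*k + 17/8.
From deg A=0, deg B=0, deg C=3: d=3.
Solving with deg f ≤ 3: f(k) = -(2*k**3 - 3*k**2 + 4*k + 2)/8.
R(k) = B(k−1)·f(k)/C(k) = -(2*k**3 - 3*k**2 + 4*k + 2)/(8*k**3 + 6*k**2 + 16*k + 17); s_k = R·t_k = (-3)**k*(-2*k**3 + 3*k**2 - 4*k - 2).
s_(k+1) − s_k = (-3)**k*(8*k**3 + 6*k**2 + 16*k + 17) = t_k.
Telescoping: Σ = s_(5) − s_(0) = 47871 − (-2) = 47873.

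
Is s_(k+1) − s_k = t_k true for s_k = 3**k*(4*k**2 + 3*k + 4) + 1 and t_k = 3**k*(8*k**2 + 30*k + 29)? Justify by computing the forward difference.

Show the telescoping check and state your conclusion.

Valid — Δs_k = t_k.

s_(k+1) = 3**(k + 1)*(3*k + 4*(k + 1)**2 + 7) + 1
s_(k+1) − s_k = 3**k*(8*k**2 + 30*k + 29)
(s_(k+1) − s_k) − t_k = 0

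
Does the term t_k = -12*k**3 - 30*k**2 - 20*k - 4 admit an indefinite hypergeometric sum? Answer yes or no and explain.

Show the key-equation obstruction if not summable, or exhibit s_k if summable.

Step 1: r(k) = (6*k**3 + 33*k**2 + 58*k + 33)/(6*k**3 + 15*k**2 + 10*k + 2).
Factor: A=1; B=1; C=k**3 + 5*k**2/2 + 5*k/3 + 1/3.
Need (1)·f(k+1) − (1)·f(k) = k**3 + 5*k**2/2 + 5*k/3 + 1/3.
Degrees (0,0,3) ⇒ d ≤ 4.
Solve for f: f(k) = k*(3*k + 1)*(k**2 + k - 1)/12 (degree 4 ≤ 4).
Certificate R = B(k−1)f/C = k*(3*k + 1)*(k**2 + k - 1)/(2*(2*k + 1)*(3*k**2 + 6*k + 2)) gives s_k = k*(-3*k**3 - 4*k**2 + 2*k + 1).
Δs = -12*k**3 - 30*k**2 - 20*k - 4, as required.

Yes. s_k = k*(-3*k**3 - 4*k**2 + 2*k + 1).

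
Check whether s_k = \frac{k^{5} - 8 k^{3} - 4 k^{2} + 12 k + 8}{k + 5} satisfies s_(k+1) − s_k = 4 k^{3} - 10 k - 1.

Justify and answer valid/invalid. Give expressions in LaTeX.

Invalid: residual \frac{3 \left(- 3 k^{4} - 22 k^{3} + 6 k^{2} + 55 k + 9\right)}{k^{2} + 11 k + 30} ≠ 0.

s_(k+1) = (12*k + (k + 1)**5 - 8*(k + 1)**3 - 4*(k + 1)**2 + 20)/(k + 6)
s_(k+1) − s_k = (4*k**5 + 35*k**4 + 44*k**3 - 93*k**2 - 146*k - 3)/(k**2 + 11*k + 30)
(s_(k+1) − s_k) − t_k = 3*(-3*k**4 - 22*k**3 + 6*k**2 + 55*k + 9)/(k**2 + 11*k + 30)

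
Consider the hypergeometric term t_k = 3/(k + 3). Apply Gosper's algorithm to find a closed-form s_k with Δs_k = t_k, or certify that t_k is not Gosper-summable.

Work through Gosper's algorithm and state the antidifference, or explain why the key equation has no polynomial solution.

Step 1: r(k) = (k + 3)/(k + 4).
So A=k + 3 and B=k + 4, with C=1.
f must satisfy (k + 3)·f(k+1) − (k + 3)·f(k) = 1.
deg f ≤ 0 (via 1,1,0).
Generic f = c0 gives residual -1; -1 = 0 cannot hold, so t_k is not Gosper-summable.

none (Gosper's algorithm certifies no s_k)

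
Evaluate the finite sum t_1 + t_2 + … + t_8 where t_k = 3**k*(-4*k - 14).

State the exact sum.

Σ = -433008

Compute t_(k+1)/t_k: get 3*(2*k + 9)/(2*k + 7).
Normal form (A,B,C) = (3, 1, k + 7/2).
f must satisfy (3)·f(k+1) − (1)·f(k) = k + 7/2.
d = 1 from the (0,0,1) case.
Solve for f: f(k) = (k + 2)/2 (degree 1 ≤ 1).
Then R = B(k−1)f/C = (k + 2)/(2*k + 7), so s_k = R(k)·t_k = -2*3**k*(k + 2).
Verify: 3**k*(-4*k - 14) matches t_k.
Evaluate s at k=9 and k=1: -433026 and -18; difference -433008.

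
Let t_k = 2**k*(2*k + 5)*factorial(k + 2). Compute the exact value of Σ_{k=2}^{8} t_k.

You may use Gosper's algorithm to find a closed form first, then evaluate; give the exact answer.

t_(k+1)/t_k = 2*(k + 3)*(2*k + 7)/(2*k + 5).
Factor: A=2*k + 6; B=1; C=k + 5/2.
Need (2*k + 6)·f(k+1) − (1)·f(k) = k + 5/2.
Degrees (1,0,1) ⇒ d ≤ 0.
Coefficient equations give f(k) = 1/2.
Then R = B(k−1)f/C = 1/(2*k + 5), so s_k = R(k)·t_k = 2**k*factorial(k + 2).
Check: Δs_k = 2**k*(2*k + 5)*factorial(k + 2). ✓
Telescoping: Σ = s_(9) − s_(2) = 20437401600 − (96) = 20437401504.

Σ = 20437401504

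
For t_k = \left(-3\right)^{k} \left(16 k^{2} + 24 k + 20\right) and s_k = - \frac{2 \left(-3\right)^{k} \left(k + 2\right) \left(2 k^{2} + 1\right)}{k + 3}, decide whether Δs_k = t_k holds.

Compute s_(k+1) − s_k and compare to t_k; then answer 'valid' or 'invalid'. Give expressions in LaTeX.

Invalid: residual \frac{\left(-3\right)^{k} \left(- 16 k^{3} - 76 k^{2} - 92 k - 62\right)}{k^{2} + 7 k + 12} ≠ 0.

s_(k+1) = 6*(-3)**k*(k + 3)*(2*(k + 1)**2 + 1)/(k + 4)
s_(k+1) − s_k = (-3)**k*(16*k**4 + 120*k**3 + 304*k**2 + 336*k + 178)/(k**2 + 7*k + 12)
(s_(k+1) − s_k) − t_k = (-3)**k*(-16*k**3 - 76*k**2 - 92*k - 62)/(k**2 + 7*k + 12)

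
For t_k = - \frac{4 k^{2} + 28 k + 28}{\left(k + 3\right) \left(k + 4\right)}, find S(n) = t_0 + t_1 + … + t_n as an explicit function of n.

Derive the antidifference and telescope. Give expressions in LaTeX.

Compute t_(k+1)/t_k: get (k + 3)*(7*k + (k + 1)**2 + 14)/((k + 5)*(k**2 + 7*k + 7)).
A = k + 3, B = k + 5, C = k**2 + 7*k + 7.
Key eq: (k + 3)·f(k+1) = (k + 4)·f(k) + (k**2 + 7*k + 7).
deg f ≤ 2 (via 1,1,2).
Match coefficients ⇒ f(k) = k*(3*k + 4)/3.
Then R = B(k−1)f/C = k*(k + 4)*(3*k + 4)/(3*(k**2 + 7*k + 7)), so s_k = R(k)·t_k = -4*k*(3*k + 4)/(3*k + 9).
Verify: 4*(-k**2 - 7*k - 7)/(k**2 + 7*k + 12) matches t_k.
Σ_(k=0)^n t_k = s_(n+1) − s_(0) = (4*(-3*n**2 - 10*n - 7)/(3*(n + 4))) − (0), i.e. 4*(-3*n**2 - 10*n - 7)/(3*(n + 4)).

S(n) = \frac{4 \left(- 3 n^{2} - 10 n - 7\right)}{3 \left(n + 4\right)}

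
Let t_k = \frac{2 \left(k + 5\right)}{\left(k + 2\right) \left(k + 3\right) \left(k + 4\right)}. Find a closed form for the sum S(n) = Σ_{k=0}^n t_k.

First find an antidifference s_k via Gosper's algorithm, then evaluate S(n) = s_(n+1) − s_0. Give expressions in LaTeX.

r(k) = (k + 2)*(k + 6)/(k + 5)**2 after simplifying.
A = k + 2, B = k + 5, C = k + 5.
Need (k + 2)·f(k+1) − (k + 4)·f(k) = k + 5.
deg f ≤ 2 (via 1,1,1).
Solving with deg f ≤ 2: f(k) = k*(7*k + 23)/12.
So s_k = (B(k−1)f/C)·t_k = (k*(k + 4)*(7*k + 23)/(12*(k + 5)))·t_k = k*(7*k + 23)/(6*(k + 2)*(k + 3)).
s_(k+1) − s_k = 2*(k + 5)/(k**3 + 9*k**2 + 26*k + 24) = t_k.
s_(n+1) = (7*n**2 + 37*n + 30)/(6*(n**2 + 7*n + 12)) and s_(0) = 0, so S(n) = (7*n**2 + 37*n + 30)/(6*(n**2 + 7*n + 12)).

S(n) = \frac{7 n^{2} + 37 n + 30}{6 \left(n^{2} + 7 n + 12\right)}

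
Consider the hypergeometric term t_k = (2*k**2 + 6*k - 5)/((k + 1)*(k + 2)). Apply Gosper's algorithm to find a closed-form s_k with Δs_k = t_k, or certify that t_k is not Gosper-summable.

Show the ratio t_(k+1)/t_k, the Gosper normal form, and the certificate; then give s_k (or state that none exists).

Compute t_(k+1)/t_k: get (k + 1)*(6*k + 2*(k + 1)**2 + 1)/((k + 3)*(2*k**2 + 6*k - 5)).
A = k + 1, B = k + 3, C = k**2 + 3*k - 5/2.
f must satisfy (k + 1)·f(k+1) − (k + 2)·f(k) = k**2 + 3*k - 5/2.
Degrees (1,1,2) ⇒ d ≤ 2.
A polynomial solution: f(k) = k*(2*k - 7)/2.
So s_k = (B(k−1)f/C)·t_k = (k*(k + 2)*(2*k - 7)/(2*k**2 + 6*k - 5))·t_k = k*(2*k - 7)/(k + 1).
s_(k+1) − s_k = (2*k**2 + 6*k - 5)/(k**2 + 3*k + 2) = t_k.

s_k = k*(2*k - 7)/(k + 1)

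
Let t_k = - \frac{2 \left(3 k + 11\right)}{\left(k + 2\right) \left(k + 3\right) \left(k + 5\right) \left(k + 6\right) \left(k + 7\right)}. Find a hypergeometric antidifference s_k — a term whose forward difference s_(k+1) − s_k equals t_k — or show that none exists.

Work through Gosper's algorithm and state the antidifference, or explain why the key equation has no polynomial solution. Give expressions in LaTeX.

s_k = \frac{k \left(- k^{2} - 13 k - 52\right)}{30 \left(k^{3} + 13 k^{2} + 52 k + 60\right)}

Compute t_(k+1)/t_k: get (k + 2)*(k + 5)*(3*k + 14)/((k + 4)*(k + 8)*(3*k + 11)).
Factor: A=k + 2; B=k + 8; C=k**2 + 23*k/3 + 44/3.
Set up (k + 2)·f(k+1) − (k + 7)·f(k) − (k**2 + 23*k/3 + 44/3) = 0.
deg f ≤ 5 (via 1,1,2).
Coefficient equations give f(k) = k*(k + 3)*(k + 4)*(k**2 + 13*k + 52)/180.
So s_k = (B(k−1)f/C)·t_k = (k*(k + 3)*(k + 7)*(k**2 + 13*k + 52)/(60*(3*k + 11)))·t_k = k*(-k**2 - 13*k - 52)/(30*(k**3 + 13*k**2 + 52*k + 60)).
Δs = 2*(-3*k - 11)/(k**5 + 23*k**4 + 203*k**3 + 853*k**2 + 1692*k + 1260), as required.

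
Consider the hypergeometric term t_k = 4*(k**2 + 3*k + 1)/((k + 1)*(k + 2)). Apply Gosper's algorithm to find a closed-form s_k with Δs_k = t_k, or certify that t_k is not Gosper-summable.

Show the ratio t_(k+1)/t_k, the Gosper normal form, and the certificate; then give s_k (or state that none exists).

t_(k+1)/t_k = (k + 1)*(3*k + (k + 1)**2 + 4)/((k + 3)*(k**2 + 3*k + 1)).
A = k + 1, B = k + 3, C = k**2 + 3*k + 1.
Solve (k + 1)·f(k+1) − (k + 2)·f(k) = k**2 + 3*k + 1.
d = 2 from the (1,1,2) case.
Solve for f: f(k) = k**2 (degree 2 ≤ 2).
Get s_k = R·t_k = 4*k**2/(k + 1) with R(k) = B(k−1)f(k)/C(k) = k**2*(k + 2)/(k**2 + 3*k + 1).
Verify: 4*(k**2 + 3*k + 1)/(k**2 + 3*k + 2) matches t_k.

s_k = 4*k**2/(k + 1)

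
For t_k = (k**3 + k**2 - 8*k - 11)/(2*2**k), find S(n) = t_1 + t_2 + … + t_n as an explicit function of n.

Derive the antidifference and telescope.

The ratio is (k**3 + 4*k**2 - 3*k - 17)/(2*(k**3 + k**2 - 8*k - 11)).
Factor: A=1/2; B=1; C=k**3 + k**2 - 8*k - 11.
Set up (1/2)·f(k+1) − (1)·f(k) − (k**3 + k**2 - 8*k - 11) = 0.
d = 3 from the (0,0,3) case.
Solve for f: f(k) = -2*(k**3 + 4*k**2 + 3*k - 3) (degree 3 ≤ 3).
So s_k = (B(k−1)f/C)·t_k = (-2*(k**3 + 4*k**2 + 3*k - 3)/(k**3 + k**2 - 8*k - 11))·t_k = (-k**3 - 4*k**2 - 3*k + 3)/2**k.
Verify: (k**3 + k**2 - 8*k - 11)/(2*2**k) matches t_k.
Telescope: S(n) = s_(n+1) − s_(1) = 2**(-n - 1)*(-n**3 - 7*n**2 - 14*n - 5) − (-5/2) = 2**(-n - 1)*(5*2**n - n**3 - 7*n**2 - 14*n - 5).

S(n) = 2**(-n - 1)*(5*2**n - n**3 - 7*n**2 - 14*n - 5)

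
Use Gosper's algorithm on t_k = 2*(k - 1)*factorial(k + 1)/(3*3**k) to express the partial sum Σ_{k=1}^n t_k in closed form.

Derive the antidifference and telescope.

r(k) = k*(k + 2)/(3*(k - 1)) after simplifying.
Take A(k)=k/3 + 2/3, B(k)=1, C(k)=k - 1.
Key eq: (k/3 + 2/3)·f(k+1) = (1)·f(k) + (k - 1).
Degrees (1,0,1) ⇒ d ≤ 0.
Match coefficients ⇒ f(k) = 3.
R(k) = B(k−1)·f(k)/C(k) = 3/(k - 1); s_k = R·t_k = 2*factorial(k + 1)/3**k.
Δs = 2*(k - 1)*factorial(k + 1)/(3*3**k), as required.
Telescope: S(n) = s_(n+1) − s_(1) = 2*3**(-n - 1)*factorial(n + 2) − (4/3) = -4/3 + 2*factorial(n + 2)/(3*3**n).

S(n) = -4/3 + 2*factorial(n + 2)/(3*3**n)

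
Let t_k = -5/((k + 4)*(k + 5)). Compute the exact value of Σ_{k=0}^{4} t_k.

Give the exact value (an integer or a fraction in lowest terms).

Σ = -25/36

Compute t_(k+1)/t_k: get (k + 4)/(k + 6).
A = k + 4, B = k + 6, C = 1.
Set up (k + 4)·f(k+1) − (k + 5)·f(k) − (1) = 0.
d = 1 from the (1,1,0) case.
Solving with deg f ≤ 1: f(k) = k/4.
R(k) = B(k−1)·f(k)/C(k) = k*(k + 5)/4; s_k = R·t_k = -5*k/(4*k + 16).
Check: Δs_k = -5/(k**2 + 9*k + 20). ✓
Evaluate s at k=5 and k=0: -25/36 and 0; difference -25/36.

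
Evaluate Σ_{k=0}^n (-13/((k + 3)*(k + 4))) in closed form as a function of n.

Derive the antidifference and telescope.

S(n) = 13*(-n - 1)/(3*(n + 4))

Ratio r(k) = (k + 3)/(k + 5).
A = k + 3, B = k + 5, C = 1.
Need (k + 3)·f(k+1) − (k + 4)·f(k) = 1.
Degrees (1,1,0) ⇒ d ≤ 1.
A polynomial solution: f(k) = k/3.
R(k) = B(k−1)·f(k)/C(k) = k*(k + 4)/3; s_k = R·t_k = -13*k/(3*k + 9).
s_(k+1) − s_k = -13/(k**2 + 7*k + 12) = t_k.
Evaluate: s_(n+1) = 13*(-n - 1)/(3*(n + 4)); subtract s_(0) = 0 ⇒ S(n) = 13*(-n - 1)/(3*(n + 4)).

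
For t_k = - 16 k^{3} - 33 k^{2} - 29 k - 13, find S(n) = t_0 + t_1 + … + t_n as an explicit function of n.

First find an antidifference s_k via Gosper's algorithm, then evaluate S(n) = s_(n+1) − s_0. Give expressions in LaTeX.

S(n) = - 4 n^{4} - 19 n^{3} - 35 n^{2} - 33 n - 13

t_(k+1)/t_k = (16*k**3 + 81*k**2 + 143*k + 91)/(16*k**3 + 33*k**2 + 29*k + 13).
Factor: A=1; B=1; C=k**3 + 33*k**2/16 + 29*k/16 + 13/16.
Set up (1)·f(k+1) − (1)·f(k) − (k**3 + 33*k**2/16 + 29*k/16 + 13/16) = 0.
Bound: deg f ≤ 4.
Match coefficients ⇒ f(k) = k*(4*k**3 + 3*k**2 + 2*k + 4)/16.
So s_k = (B(k−1)f/C)·t_k = (k*(4*k**3 + 3*k**2 + 2*k + 4)/(16*k**3 + 33*k**2 + 29*k + 13))·t_k = k*(-4*k**3 - 3*k**2 - 2*k - 4).
Verify: -16*k**3 - 33*k**2 - 29*k - 13 matches t_k.
Σ_(k=0)^n t_k = s_(n+1) − s_(0) = (-4*n**4 - 19*n**3 - 35*n**2 - 33*n - 13) − (0), i.e. -4*n**4 - 19*n**3 - 35*n**2 - 33*n - 13.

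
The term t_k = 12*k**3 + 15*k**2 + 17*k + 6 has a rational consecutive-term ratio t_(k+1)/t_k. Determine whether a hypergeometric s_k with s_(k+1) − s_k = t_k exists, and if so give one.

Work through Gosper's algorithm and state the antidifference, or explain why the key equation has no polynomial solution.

r(k) = (12*k**3 + 51*k**2 + 83*k + 50)/(12*k**3 + 15*k**2 + 17*k + 6) after simplifying.
So A=1 and B=1, with C=k**3 + 5*k**2/4 + 17*k/12 + 1/2.
Need (1)·f(k+1) − (1)·f(k) = k**3 + 5*k**2/4 + 17*k/12 + 1/2.
d = 4 from the (0,0,3) case.
Solve for f: f(k) = k**2*(3*k**2 - k + 4)/12 (degree 4 ≤ 4).
So s_k = (B(k−1)f/C)·t_k = (k**2*(3*k**2 - k + 4)/(12*k**3 + 15*k**2 + 17*k + 6))·t_k = k**2*(3*k**2 - k + 4).
Δs = 12*k**3 + 15*k**2 + 17*k + 6, as required.

s_k = k**2*(3*k**2 - k + 4)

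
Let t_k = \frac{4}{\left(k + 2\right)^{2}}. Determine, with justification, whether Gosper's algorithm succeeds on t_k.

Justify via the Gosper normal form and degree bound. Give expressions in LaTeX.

No — the linear system for f has no solution.

Ratio r(k) = (k + 2)**2/(k + 3)**2.
So A=k**2 + 4*k + 4 and B=k**2 + 6*k + 9, with C=1.
Set up (k**2 + 4*k + 4)·f(k+1) − (k**2 + 4*k + 4)·f(k) − (1) = 0.
From deg A=2, deg B=2, deg C=0: d=0.
f = c0 ⇒ A·f(k+1) − B(k−1)·f(k) − C = -1. The system {-1 = 0} is inconsistent; no antidifference.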